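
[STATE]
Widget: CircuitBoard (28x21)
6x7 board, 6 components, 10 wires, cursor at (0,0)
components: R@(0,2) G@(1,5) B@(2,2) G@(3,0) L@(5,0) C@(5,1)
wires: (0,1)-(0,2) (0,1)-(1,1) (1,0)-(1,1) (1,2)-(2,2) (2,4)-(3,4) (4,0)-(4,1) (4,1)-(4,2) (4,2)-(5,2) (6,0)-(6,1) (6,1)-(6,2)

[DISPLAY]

   0 1 2 3 4 5              
0  [.]  · ─ R               
        │                   
1   · ─ ·   ·           G   
            │               
2           B       ·       
                    │       
3   G               ·       
                            
4   · ─ · ─ ·               
            │               
5   L   C   ·               
                            
6   · ─ · ─ ·               
Cursor: (0,0)               
                            
                            
                            
                            
                            
                            


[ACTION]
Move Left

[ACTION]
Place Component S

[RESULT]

   0 1 2 3 4 5              
0  [S]  · ─ R               
        │                   
1   · ─ ·   ·           G   
            │               
2           B       ·       
                    │       
3   G               ·       
                            
4   · ─ · ─ ·               
            │               
5   L   C   ·               
                            
6   · ─ · ─ ·               
Cursor: (0,0)               
                            
                            
                            
                            
                            
                            


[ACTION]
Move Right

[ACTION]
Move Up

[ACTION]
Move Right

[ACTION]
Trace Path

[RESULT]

   0 1 2 3 4 5              
0   S   · ─[R]              
        │                   
1   · ─ ·   ·           G   
            │               
2           B       ·       
                    │       
3   G               ·       
                            
4   · ─ · ─ ·               
            │               
5   L   C   ·               
                            
6   · ─ · ─ ·               
Cursor: (0,2)  Trace: R (1 n
                            
                            
                            
                            
                            
                            


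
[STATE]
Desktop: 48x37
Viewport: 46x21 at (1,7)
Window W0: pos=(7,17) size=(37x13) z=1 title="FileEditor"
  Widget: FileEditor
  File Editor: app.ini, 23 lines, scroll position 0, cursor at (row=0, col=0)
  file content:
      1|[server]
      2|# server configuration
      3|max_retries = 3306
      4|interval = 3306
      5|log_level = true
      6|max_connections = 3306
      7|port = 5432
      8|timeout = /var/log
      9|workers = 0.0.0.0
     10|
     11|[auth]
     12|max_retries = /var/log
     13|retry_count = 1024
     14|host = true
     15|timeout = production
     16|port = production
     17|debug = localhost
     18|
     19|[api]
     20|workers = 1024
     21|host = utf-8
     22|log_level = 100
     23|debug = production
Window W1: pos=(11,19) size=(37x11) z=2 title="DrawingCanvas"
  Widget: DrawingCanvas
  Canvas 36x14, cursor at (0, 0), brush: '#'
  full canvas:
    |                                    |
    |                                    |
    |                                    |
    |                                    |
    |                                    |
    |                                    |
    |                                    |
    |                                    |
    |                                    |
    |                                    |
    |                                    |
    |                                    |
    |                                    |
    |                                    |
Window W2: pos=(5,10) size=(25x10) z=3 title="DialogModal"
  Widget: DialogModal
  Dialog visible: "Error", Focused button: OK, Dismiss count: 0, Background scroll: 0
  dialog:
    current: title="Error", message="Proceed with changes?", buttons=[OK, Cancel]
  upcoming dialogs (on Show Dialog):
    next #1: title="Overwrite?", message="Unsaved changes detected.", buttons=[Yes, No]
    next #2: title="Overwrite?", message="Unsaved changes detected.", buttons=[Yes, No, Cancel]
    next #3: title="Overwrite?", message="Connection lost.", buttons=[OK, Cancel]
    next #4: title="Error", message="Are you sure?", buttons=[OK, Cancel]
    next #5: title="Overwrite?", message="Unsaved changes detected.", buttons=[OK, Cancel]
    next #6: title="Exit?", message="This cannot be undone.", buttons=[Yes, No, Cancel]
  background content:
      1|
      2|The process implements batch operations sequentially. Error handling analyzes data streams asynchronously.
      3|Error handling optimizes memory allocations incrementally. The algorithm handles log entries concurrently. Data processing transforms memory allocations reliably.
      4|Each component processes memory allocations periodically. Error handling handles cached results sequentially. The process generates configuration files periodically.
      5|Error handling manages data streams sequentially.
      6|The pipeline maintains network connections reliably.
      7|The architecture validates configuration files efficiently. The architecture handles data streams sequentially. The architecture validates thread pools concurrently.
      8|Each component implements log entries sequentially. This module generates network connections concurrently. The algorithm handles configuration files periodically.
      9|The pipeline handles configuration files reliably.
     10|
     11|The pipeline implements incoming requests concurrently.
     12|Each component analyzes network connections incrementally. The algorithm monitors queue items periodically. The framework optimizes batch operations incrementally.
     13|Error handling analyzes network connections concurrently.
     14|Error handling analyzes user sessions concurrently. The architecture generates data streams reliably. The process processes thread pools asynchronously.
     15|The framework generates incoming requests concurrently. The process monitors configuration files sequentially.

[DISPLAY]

                                              
                                              
                                              
    ┏━━━━━━━━━━━━━━━━━━━━━━━┓                 
    ┃ DialogModal           ┃                 
    ┠───────────────────────┨                 
    ┃  ┌─────────────────┐  ┃                 
    ┃Th│      Error      │s ┃                 
    ┃Er│Proceed with chan│ze┃                 
    ┃Ea│  [OK]  Cancel   │se┃                 
    ┃Er└─────────────────┘s ┃━━━━━━━━━━━━━┓   
    ┃The pipeline maintains ┃             ┃   
    ┗━━━━━━━━━━━━━━━━━━━━━━━┛━━━━━━━━━━━━━━━━━
      ┃█se┃ DrawingCanvas                     
      ┃# s┠───────────────────────────────────
      ┃max┃+                                  
      ┃int┃                                   
      ┃log┃                                   
      ┃max┃                                   
      ┃por┃                                   
      ┃tim┃                                   


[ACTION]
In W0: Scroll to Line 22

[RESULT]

                                              
                                              
                                              
    ┏━━━━━━━━━━━━━━━━━━━━━━━┓                 
    ┃ DialogModal           ┃                 
    ┠───────────────────────┨                 
    ┃  ┌─────────────────┐  ┃                 
    ┃Th│      Error      │s ┃                 
    ┃Er│Proceed with chan│ze┃                 
    ┃Ea│  [OK]  Cancel   │se┃                 
    ┃Er└─────────────────┘s ┃━━━━━━━━━━━━━┓   
    ┃The pipeline maintains ┃             ┃   
    ┗━━━━━━━━━━━━━━━━━━━━━━━┛━━━━━━━━━━━━━━━━━
      ┃tim┃ DrawingCanvas                     
      ┃por┠───────────────────────────────────
      ┃deb┃+                                  
      ┃   ┃                                   
      ┃[ap┃                                   
      ┃wor┃                                   
      ┃hos┃                                   
      ┃log┃                                   


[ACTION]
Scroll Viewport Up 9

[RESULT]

                                              
                                              
                                              
                                              
                                              
                                              
                                              
                                              
                                              
                                              
    ┏━━━━━━━━━━━━━━━━━━━━━━━┓                 
    ┃ DialogModal           ┃                 
    ┠───────────────────────┨                 
    ┃  ┌─────────────────┐  ┃                 
    ┃Th│      Error      │s ┃                 
    ┃Er│Proceed with chan│ze┃                 
    ┃Ea│  [OK]  Cancel   │se┃                 
    ┃Er└─────────────────┘s ┃━━━━━━━━━━━━━┓   
    ┃The pipeline maintains ┃             ┃   
    ┗━━━━━━━━━━━━━━━━━━━━━━━┛━━━━━━━━━━━━━━━━━
      ┃tim┃ DrawingCanvas                     


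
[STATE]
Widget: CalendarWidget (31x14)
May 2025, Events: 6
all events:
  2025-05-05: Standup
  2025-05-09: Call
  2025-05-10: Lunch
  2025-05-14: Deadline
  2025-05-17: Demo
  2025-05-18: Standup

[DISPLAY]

            May 2025           
Mo Tu We Th Fr Sa Su           
          1  2  3  4           
 5*  6  7  8  9* 10* 11        
12 13 14* 15 16 17* 18*        
19 20 21 22 23 24 25           
26 27 28 29 30 31              
                               
                               
                               
                               
                               
                               
                               


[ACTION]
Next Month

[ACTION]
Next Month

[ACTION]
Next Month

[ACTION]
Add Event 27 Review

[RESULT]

          August 2025          
Mo Tu We Th Fr Sa Su           
             1  2  3           
 4  5  6  7  8  9 10           
11 12 13 14 15 16 17           
18 19 20 21 22 23 24           
25 26 27* 28 29 30 31          
                               
                               
                               
                               
                               
                               
                               


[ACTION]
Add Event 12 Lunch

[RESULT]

          August 2025          
Mo Tu We Th Fr Sa Su           
             1  2  3           
 4  5  6  7  8  9 10           
11 12* 13 14 15 16 17          
18 19 20 21 22 23 24           
25 26 27* 28 29 30 31          
                               
                               
                               
                               
                               
                               
                               


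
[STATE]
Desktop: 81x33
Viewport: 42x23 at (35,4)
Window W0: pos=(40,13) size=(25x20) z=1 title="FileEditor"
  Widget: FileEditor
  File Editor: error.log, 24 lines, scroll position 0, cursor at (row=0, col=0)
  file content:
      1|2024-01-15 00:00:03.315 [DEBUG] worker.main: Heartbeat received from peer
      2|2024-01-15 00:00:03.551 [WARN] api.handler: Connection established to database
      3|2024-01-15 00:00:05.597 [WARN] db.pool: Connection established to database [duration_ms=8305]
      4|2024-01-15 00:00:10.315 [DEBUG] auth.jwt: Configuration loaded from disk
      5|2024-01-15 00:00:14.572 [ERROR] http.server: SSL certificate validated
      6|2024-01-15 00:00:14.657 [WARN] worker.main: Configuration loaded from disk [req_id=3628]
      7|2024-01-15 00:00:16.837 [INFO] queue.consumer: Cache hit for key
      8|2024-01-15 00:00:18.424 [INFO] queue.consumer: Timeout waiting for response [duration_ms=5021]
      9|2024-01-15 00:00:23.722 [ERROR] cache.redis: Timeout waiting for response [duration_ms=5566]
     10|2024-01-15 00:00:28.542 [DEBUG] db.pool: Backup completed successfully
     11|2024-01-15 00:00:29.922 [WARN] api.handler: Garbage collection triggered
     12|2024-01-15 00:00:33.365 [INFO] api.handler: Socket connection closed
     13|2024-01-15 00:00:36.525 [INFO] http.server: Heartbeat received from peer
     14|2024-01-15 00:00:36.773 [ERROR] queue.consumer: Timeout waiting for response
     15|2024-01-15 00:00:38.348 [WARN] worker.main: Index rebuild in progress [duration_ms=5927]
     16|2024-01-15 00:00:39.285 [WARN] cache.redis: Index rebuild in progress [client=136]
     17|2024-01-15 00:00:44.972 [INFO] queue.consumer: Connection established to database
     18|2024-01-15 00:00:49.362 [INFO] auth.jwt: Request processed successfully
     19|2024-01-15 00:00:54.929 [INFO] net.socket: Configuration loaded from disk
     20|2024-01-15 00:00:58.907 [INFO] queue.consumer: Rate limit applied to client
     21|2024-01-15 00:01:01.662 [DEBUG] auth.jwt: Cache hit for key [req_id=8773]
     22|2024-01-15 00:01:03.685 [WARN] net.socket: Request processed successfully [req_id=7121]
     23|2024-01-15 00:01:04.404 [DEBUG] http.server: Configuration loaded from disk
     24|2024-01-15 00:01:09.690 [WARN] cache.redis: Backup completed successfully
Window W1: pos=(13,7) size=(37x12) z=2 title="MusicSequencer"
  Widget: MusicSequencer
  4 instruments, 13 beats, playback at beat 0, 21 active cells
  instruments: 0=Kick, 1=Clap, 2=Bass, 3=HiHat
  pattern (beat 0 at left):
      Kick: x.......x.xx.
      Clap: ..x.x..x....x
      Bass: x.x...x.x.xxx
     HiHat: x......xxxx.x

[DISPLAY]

                                          
                                          
                                          
━━━━━━━━━━━━━━┓                           
              ┃                           
──────────────┨                           
              ┃                           
              ┃                           
              ┃                           
              ┃━━━━━━━━━━━━━━┓            
              ┃or            ┃            
              ┃──────────────┨            
              ┃5 00:00:03.31▲┃            
              ┃5 00:00:03.55█┃            
━━━━━━━━━━━━━━┛5 00:00:05.59░┃            
     ┃2024-01-15 00:00:10.31░┃            
     ┃2024-01-15 00:00:14.57░┃            
     ┃2024-01-15 00:00:14.65░┃            
     ┃2024-01-15 00:00:16.83░┃            
     ┃2024-01-15 00:00:18.42░┃            
     ┃2024-01-15 00:00:23.72░┃            
     ┃2024-01-15 00:00:28.54░┃            
     ┃2024-01-15 00:00:29.92░┃            


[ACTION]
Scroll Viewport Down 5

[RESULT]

──────────────┨                           
              ┃                           
              ┃                           
              ┃                           
              ┃━━━━━━━━━━━━━━┓            
              ┃or            ┃            
              ┃──────────────┨            
              ┃5 00:00:03.31▲┃            
              ┃5 00:00:03.55█┃            
━━━━━━━━━━━━━━┛5 00:00:05.59░┃            
     ┃2024-01-15 00:00:10.31░┃            
     ┃2024-01-15 00:00:14.57░┃            
     ┃2024-01-15 00:00:14.65░┃            
     ┃2024-01-15 00:00:16.83░┃            
     ┃2024-01-15 00:00:18.42░┃            
     ┃2024-01-15 00:00:23.72░┃            
     ┃2024-01-15 00:00:28.54░┃            
     ┃2024-01-15 00:00:29.92░┃            
     ┃2024-01-15 00:00:33.36░┃            
     ┃2024-01-15 00:00:36.52░┃            
     ┃2024-01-15 00:00:36.77░┃            
     ┃2024-01-15 00:00:38.34░┃            
     ┃2024-01-15 00:00:39.28▼┃            


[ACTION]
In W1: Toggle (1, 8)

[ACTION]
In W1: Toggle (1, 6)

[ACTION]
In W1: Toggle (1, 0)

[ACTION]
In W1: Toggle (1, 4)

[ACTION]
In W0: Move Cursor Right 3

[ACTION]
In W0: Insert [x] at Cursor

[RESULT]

──────────────┨                           
              ┃                           
              ┃                           
              ┃                           
              ┃━━━━━━━━━━━━━━┓            
              ┃or            ┃            
              ┃──────────────┨            
              ┃15 00:00:03.3▲┃            
              ┃5 00:00:03.55█┃            
━━━━━━━━━━━━━━┛5 00:00:05.59░┃            
     ┃2024-01-15 00:00:10.31░┃            
     ┃2024-01-15 00:00:14.57░┃            
     ┃2024-01-15 00:00:14.65░┃            
     ┃2024-01-15 00:00:16.83░┃            
     ┃2024-01-15 00:00:18.42░┃            
     ┃2024-01-15 00:00:23.72░┃            
     ┃2024-01-15 00:00:28.54░┃            
     ┃2024-01-15 00:00:29.92░┃            
     ┃2024-01-15 00:00:33.36░┃            
     ┃2024-01-15 00:00:36.52░┃            
     ┃2024-01-15 00:00:36.77░┃            
     ┃2024-01-15 00:00:38.34░┃            
     ┃2024-01-15 00:00:39.28▼┃            


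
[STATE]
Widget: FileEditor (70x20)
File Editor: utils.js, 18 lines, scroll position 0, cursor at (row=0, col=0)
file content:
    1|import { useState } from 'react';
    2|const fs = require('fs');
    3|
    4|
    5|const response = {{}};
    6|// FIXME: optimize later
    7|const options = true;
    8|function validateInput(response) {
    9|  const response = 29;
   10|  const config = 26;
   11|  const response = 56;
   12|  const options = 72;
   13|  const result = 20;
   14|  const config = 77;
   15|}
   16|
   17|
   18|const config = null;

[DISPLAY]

█mport { useState } from 'react';                                    ▲
const fs = require('fs');                                            █
                                                                     ░
                                                                     ░
const response = {{}};                                               ░
// FIXME: optimize later                                             ░
const options = true;                                                ░
function validateInput(response) {                                   ░
  const response = 29;                                               ░
  const config = 26;                                                 ░
  const response = 56;                                               ░
  const options = 72;                                                ░
  const result = 20;                                                 ░
  const config = 77;                                                 ░
}                                                                    ░
                                                                     ░
                                                                     ░
const config = null;                                                 ░
                                                                     ░
                                                                     ▼


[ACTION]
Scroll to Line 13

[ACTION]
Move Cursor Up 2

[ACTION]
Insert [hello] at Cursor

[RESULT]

hello█mport { useState } from 'react';                               ▲
const fs = require('fs');                                            █
                                                                     ░
                                                                     ░
const response = {{}};                                               ░
// FIXME: optimize later                                             ░
const options = true;                                                ░
function validateInput(response) {                                   ░
  const response = 29;                                               ░
  const config = 26;                                                 ░
  const response = 56;                                               ░
  const options = 72;                                                ░
  const result = 20;                                                 ░
  const config = 77;                                                 ░
}                                                                    ░
                                                                     ░
                                                                     ░
const config = null;                                                 ░
                                                                     ░
                                                                     ▼


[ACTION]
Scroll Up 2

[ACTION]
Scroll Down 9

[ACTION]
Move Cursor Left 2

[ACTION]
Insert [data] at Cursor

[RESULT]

heldata█oimport { useState } from 'react';                           ▲
const fs = require('fs');                                            █
                                                                     ░
                                                                     ░
const response = {{}};                                               ░
// FIXME: optimize later                                             ░
const options = true;                                                ░
function validateInput(response) {                                   ░
  const response = 29;                                               ░
  const config = 26;                                                 ░
  const response = 56;                                               ░
  const options = 72;                                                ░
  const result = 20;                                                 ░
  const config = 77;                                                 ░
}                                                                    ░
                                                                     ░
                                                                     ░
const config = null;                                                 ░
                                                                     ░
                                                                     ▼


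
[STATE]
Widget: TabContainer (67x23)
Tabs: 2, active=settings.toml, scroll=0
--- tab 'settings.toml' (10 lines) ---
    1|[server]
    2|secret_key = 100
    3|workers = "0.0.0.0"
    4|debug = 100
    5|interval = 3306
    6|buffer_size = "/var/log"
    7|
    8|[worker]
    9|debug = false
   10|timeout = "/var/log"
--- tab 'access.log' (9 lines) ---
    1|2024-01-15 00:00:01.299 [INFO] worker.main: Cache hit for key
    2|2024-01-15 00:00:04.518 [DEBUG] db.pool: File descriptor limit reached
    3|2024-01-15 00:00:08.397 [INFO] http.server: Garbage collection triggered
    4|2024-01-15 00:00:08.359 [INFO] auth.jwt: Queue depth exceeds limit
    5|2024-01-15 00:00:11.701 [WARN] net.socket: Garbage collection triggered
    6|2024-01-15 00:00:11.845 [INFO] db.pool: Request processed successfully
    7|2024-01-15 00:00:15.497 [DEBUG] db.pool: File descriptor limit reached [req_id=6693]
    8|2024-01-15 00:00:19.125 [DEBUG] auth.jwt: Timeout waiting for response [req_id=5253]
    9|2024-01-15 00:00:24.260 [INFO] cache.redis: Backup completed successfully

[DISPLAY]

[settings.toml]│ access.log                                        
───────────────────────────────────────────────────────────────────
[server]                                                           
secret_key = 100                                                   
workers = "0.0.0.0"                                                
debug = 100                                                        
interval = 3306                                                    
buffer_size = "/var/log"                                           
                                                                   
[worker]                                                           
debug = false                                                      
timeout = "/var/log"                                               
                                                                   
                                                                   
                                                                   
                                                                   
                                                                   
                                                                   
                                                                   
                                                                   
                                                                   
                                                                   
                                                                   


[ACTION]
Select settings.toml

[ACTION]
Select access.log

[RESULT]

 settings.toml │[access.log]                                       
───────────────────────────────────────────────────────────────────
2024-01-15 00:00:01.299 [INFO] worker.main: Cache hit for key      
2024-01-15 00:00:04.518 [DEBUG] db.pool: File descriptor limit reac
2024-01-15 00:00:08.397 [INFO] http.server: Garbage collection trig
2024-01-15 00:00:08.359 [INFO] auth.jwt: Queue depth exceeds limit 
2024-01-15 00:00:11.701 [WARN] net.socket: Garbage collection trigg
2024-01-15 00:00:11.845 [INFO] db.pool: Request processed successfu
2024-01-15 00:00:15.497 [DEBUG] db.pool: File descriptor limit reac
2024-01-15 00:00:19.125 [DEBUG] auth.jwt: Timeout waiting for respo
2024-01-15 00:00:24.260 [INFO] cache.redis: Backup completed succes
                                                                   
                                                                   
                                                                   
                                                                   
                                                                   
                                                                   
                                                                   
                                                                   
                                                                   
                                                                   
                                                                   
                                                                   


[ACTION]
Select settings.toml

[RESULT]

[settings.toml]│ access.log                                        
───────────────────────────────────────────────────────────────────
[server]                                                           
secret_key = 100                                                   
workers = "0.0.0.0"                                                
debug = 100                                                        
interval = 3306                                                    
buffer_size = "/var/log"                                           
                                                                   
[worker]                                                           
debug = false                                                      
timeout = "/var/log"                                               
                                                                   
                                                                   
                                                                   
                                                                   
                                                                   
                                                                   
                                                                   
                                                                   
                                                                   
                                                                   
                                                                   


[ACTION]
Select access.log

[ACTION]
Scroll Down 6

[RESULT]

 settings.toml │[access.log]                                       
───────────────────────────────────────────────────────────────────
2024-01-15 00:00:15.497 [DEBUG] db.pool: File descriptor limit reac
2024-01-15 00:00:19.125 [DEBUG] auth.jwt: Timeout waiting for respo
2024-01-15 00:00:24.260 [INFO] cache.redis: Backup completed succes
                                                                   
                                                                   
                                                                   
                                                                   
                                                                   
                                                                   
                                                                   
                                                                   
                                                                   
                                                                   
                                                                   
                                                                   
                                                                   
                                                                   
                                                                   
                                                                   
                                                                   
                                                                   


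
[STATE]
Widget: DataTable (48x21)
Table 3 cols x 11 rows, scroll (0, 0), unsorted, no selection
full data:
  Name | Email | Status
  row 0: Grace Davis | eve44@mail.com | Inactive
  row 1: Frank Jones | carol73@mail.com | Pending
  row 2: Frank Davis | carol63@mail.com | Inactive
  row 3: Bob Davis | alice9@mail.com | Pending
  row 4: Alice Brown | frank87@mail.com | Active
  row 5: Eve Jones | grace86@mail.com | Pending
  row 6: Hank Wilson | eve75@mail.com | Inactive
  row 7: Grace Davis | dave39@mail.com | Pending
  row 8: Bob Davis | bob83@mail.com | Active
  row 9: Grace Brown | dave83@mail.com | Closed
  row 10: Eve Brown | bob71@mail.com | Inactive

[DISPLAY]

Name       │Email           │Status             
───────────┼────────────────┼────────           
Grace Davis│eve44@mail.com  │Inactive           
Frank Jones│carol73@mail.com│Pending            
Frank Davis│carol63@mail.com│Inactive           
Bob Davis  │alice9@mail.com │Pending            
Alice Brown│frank87@mail.com│Active             
Eve Jones  │grace86@mail.com│Pending            
Hank Wilson│eve75@mail.com  │Inactive           
Grace Davis│dave39@mail.com │Pending            
Bob Davis  │bob83@mail.com  │Active             
Grace Brown│dave83@mail.com │Closed             
Eve Brown  │bob71@mail.com  │Inactive           
                                                
                                                
                                                
                                                
                                                
                                                
                                                
                                                


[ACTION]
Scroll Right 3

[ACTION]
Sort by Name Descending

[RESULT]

Name      ▼│Email           │Status             
───────────┼────────────────┼────────           
Hank Wilson│eve75@mail.com  │Inactive           
Grace Davis│eve44@mail.com  │Inactive           
Grace Davis│dave39@mail.com │Pending            
Grace Brown│dave83@mail.com │Closed             
Frank Jones│carol73@mail.com│Pending            
Frank Davis│carol63@mail.com│Inactive           
Eve Jones  │grace86@mail.com│Pending            
Eve Brown  │bob71@mail.com  │Inactive           
Bob Davis  │alice9@mail.com │Pending            
Bob Davis  │bob83@mail.com  │Active             
Alice Brown│frank87@mail.com│Active             
                                                
                                                
                                                
                                                
                                                
                                                
                                                
                                                


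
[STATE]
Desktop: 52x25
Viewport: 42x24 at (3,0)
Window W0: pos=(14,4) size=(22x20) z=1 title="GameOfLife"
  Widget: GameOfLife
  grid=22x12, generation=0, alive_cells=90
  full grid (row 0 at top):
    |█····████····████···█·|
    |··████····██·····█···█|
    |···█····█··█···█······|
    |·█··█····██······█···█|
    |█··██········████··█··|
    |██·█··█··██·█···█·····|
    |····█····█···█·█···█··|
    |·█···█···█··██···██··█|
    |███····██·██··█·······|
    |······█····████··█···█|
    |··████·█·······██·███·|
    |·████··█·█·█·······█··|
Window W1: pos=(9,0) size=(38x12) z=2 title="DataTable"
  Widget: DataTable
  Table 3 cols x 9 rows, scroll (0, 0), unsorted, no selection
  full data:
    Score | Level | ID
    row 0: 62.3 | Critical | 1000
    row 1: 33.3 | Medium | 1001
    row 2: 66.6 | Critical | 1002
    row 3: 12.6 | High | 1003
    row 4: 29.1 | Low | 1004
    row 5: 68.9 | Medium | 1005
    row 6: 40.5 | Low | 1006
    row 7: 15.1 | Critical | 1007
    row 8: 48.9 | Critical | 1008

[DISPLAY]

      ┏━━━━━━━━━━━━━━━━━━━━━━━━━━━━━━━━━━━
      ┃ DataTable                         
      ┠───────────────────────────────────
      ┃Score│Level   │ID                  
      ┃─────┼────────┼────                
      ┃62.3 │Critical│1000                
      ┃33.3 │Medium  │1001                
      ┃66.6 │Critical│1002                
      ┃12.6 │High    │1003                
      ┃29.1 │Low     │1004                
      ┃68.9 │Medium  │1005                
      ┗━━━━━━━━━━━━━━━━━━━━━━━━━━━━━━━━━━━
           ┃··██········████··█·┃         
           ┃█·█··█··██·█···█····┃         
           ┃···█····█···█·█···█·┃         
           ┃█···█···█··██···██··┃         
           ┃██····██·██··█······┃         
           ┃·····█····████··█···┃         
           ┃·████·█·······██·███┃         
           ┃████··█·█·█·······█·┃         
           ┃                    ┃         
           ┃                    ┃         
           ┃                    ┃         
           ┗━━━━━━━━━━━━━━━━━━━━┛         


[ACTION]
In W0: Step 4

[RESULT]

      ┏━━━━━━━━━━━━━━━━━━━━━━━━━━━━━━━━━━━
      ┃ DataTable                         
      ┠───────────────────────────────────
      ┃Score│Level   │ID                  
      ┃─────┼────────┼────                
      ┃62.3 │Critical│1000                
      ┃33.3 │Medium  │1001                
      ┃66.6 │Critical│1002                
      ┃12.6 │High    │1003                
      ┃29.1 │Low     │1004                
      ┃68.9 │Medium  │1005                
      ┗━━━━━━━━━━━━━━━━━━━━━━━━━━━━━━━━━━━
           ┃······█·██··████·█··┃         
           ┃····█·█··█··██······┃         
           ┃··██····█·······███·┃         
           ┃·█···███········█···┃         
           ┃·█·████·······█·····┃         
           ┃·█·████······███····┃         
           ┃·····██·█····███····┃         
           ┃·····██·█···········┃         
           ┃                    ┃         
           ┃                    ┃         
           ┃                    ┃         
           ┗━━━━━━━━━━━━━━━━━━━━┛         


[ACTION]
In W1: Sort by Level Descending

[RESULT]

      ┏━━━━━━━━━━━━━━━━━━━━━━━━━━━━━━━━━━━
      ┃ DataTable                         
      ┠───────────────────────────────────
      ┃Score│Level  ▼│ID                  
      ┃─────┼────────┼────                
      ┃33.3 │Medium  │1001                
      ┃68.9 │Medium  │1005                
      ┃29.1 │Low     │1004                
      ┃40.5 │Low     │1006                
      ┃12.6 │High    │1003                
      ┃62.3 │Critical│1000                
      ┗━━━━━━━━━━━━━━━━━━━━━━━━━━━━━━━━━━━
           ┃······█·██··████·█··┃         
           ┃····█·█··█··██······┃         
           ┃··██····█·······███·┃         
           ┃·█···███········█···┃         
           ┃·█·████·······█·····┃         
           ┃·█·████······███····┃         
           ┃·····██·█····███····┃         
           ┃·····██·█···········┃         
           ┃                    ┃         
           ┃                    ┃         
           ┃                    ┃         
           ┗━━━━━━━━━━━━━━━━━━━━┛         


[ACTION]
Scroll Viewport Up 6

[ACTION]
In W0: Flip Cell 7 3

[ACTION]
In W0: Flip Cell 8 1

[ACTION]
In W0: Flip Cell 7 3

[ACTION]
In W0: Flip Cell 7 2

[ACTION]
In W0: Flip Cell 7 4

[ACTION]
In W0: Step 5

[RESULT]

      ┏━━━━━━━━━━━━━━━━━━━━━━━━━━━━━━━━━━━
      ┃ DataTable                         
      ┠───────────────────────────────────
      ┃Score│Level  ▼│ID                  
      ┃─────┼────────┼────                
      ┃33.3 │Medium  │1001                
      ┃68.9 │Medium  │1005                
      ┃29.1 │Low     │1004                
      ┃40.5 │Low     │1006                
      ┃12.6 │High    │1003                
      ┃62.3 │Critical│1000                
      ┗━━━━━━━━━━━━━━━━━━━━━━━━━━━━━━━━━━━
           ┃·····█··█··█·█·██·██┃         
           ┃······█···██·····█·█┃         
           ┃·█·█····██··█······█┃         
           ┃·█·██·······█··████·┃         
           ┃···█················┃         
           ┃··█·········█·······┃         
           ┃············███·····┃         
           ┃····················┃         
           ┃                    ┃         
           ┃                    ┃         
           ┃                    ┃         
           ┗━━━━━━━━━━━━━━━━━━━━┛         
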